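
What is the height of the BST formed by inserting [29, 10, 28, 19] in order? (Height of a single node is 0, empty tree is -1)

Insertion order: [29, 10, 28, 19]
Tree (level-order array): [29, 10, None, None, 28, 19]
Compute height bottom-up (empty subtree = -1):
  height(19) = 1 + max(-1, -1) = 0
  height(28) = 1 + max(0, -1) = 1
  height(10) = 1 + max(-1, 1) = 2
  height(29) = 1 + max(2, -1) = 3
Height = 3


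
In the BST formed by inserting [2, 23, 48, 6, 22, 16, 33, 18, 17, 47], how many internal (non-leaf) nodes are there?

Tree built from: [2, 23, 48, 6, 22, 16, 33, 18, 17, 47]
Tree (level-order array): [2, None, 23, 6, 48, None, 22, 33, None, 16, None, None, 47, None, 18, None, None, 17]
Rule: An internal node has at least one child.
Per-node child counts:
  node 2: 1 child(ren)
  node 23: 2 child(ren)
  node 6: 1 child(ren)
  node 22: 1 child(ren)
  node 16: 1 child(ren)
  node 18: 1 child(ren)
  node 17: 0 child(ren)
  node 48: 1 child(ren)
  node 33: 1 child(ren)
  node 47: 0 child(ren)
Matching nodes: [2, 23, 6, 22, 16, 18, 48, 33]
Count of internal (non-leaf) nodes: 8


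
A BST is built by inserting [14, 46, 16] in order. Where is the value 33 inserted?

Starting tree (level order): [14, None, 46, 16]
Insertion path: 14 -> 46 -> 16
Result: insert 33 as right child of 16
Final tree (level order): [14, None, 46, 16, None, None, 33]


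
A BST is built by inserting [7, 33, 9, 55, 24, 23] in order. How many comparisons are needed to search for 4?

Search path for 4: 7
Found: False
Comparisons: 1


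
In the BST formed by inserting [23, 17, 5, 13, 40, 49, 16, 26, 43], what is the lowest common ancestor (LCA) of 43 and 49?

Tree insertion order: [23, 17, 5, 13, 40, 49, 16, 26, 43]
Tree (level-order array): [23, 17, 40, 5, None, 26, 49, None, 13, None, None, 43, None, None, 16]
In a BST, the LCA of p=43, q=49 is the first node v on the
root-to-leaf path with p <= v <= q (go left if both < v, right if both > v).
Walk from root:
  at 23: both 43 and 49 > 23, go right
  at 40: both 43 and 49 > 40, go right
  at 49: 43 <= 49 <= 49, this is the LCA
LCA = 49


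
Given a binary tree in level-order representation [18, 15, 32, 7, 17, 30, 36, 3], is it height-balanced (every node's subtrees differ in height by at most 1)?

Tree (level-order array): [18, 15, 32, 7, 17, 30, 36, 3]
Definition: a tree is height-balanced if, at every node, |h(left) - h(right)| <= 1 (empty subtree has height -1).
Bottom-up per-node check:
  node 3: h_left=-1, h_right=-1, diff=0 [OK], height=0
  node 7: h_left=0, h_right=-1, diff=1 [OK], height=1
  node 17: h_left=-1, h_right=-1, diff=0 [OK], height=0
  node 15: h_left=1, h_right=0, diff=1 [OK], height=2
  node 30: h_left=-1, h_right=-1, diff=0 [OK], height=0
  node 36: h_left=-1, h_right=-1, diff=0 [OK], height=0
  node 32: h_left=0, h_right=0, diff=0 [OK], height=1
  node 18: h_left=2, h_right=1, diff=1 [OK], height=3
All nodes satisfy the balance condition.
Result: Balanced


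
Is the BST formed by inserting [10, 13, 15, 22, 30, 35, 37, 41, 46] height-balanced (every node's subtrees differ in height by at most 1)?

Tree (level-order array): [10, None, 13, None, 15, None, 22, None, 30, None, 35, None, 37, None, 41, None, 46]
Definition: a tree is height-balanced if, at every node, |h(left) - h(right)| <= 1 (empty subtree has height -1).
Bottom-up per-node check:
  node 46: h_left=-1, h_right=-1, diff=0 [OK], height=0
  node 41: h_left=-1, h_right=0, diff=1 [OK], height=1
  node 37: h_left=-1, h_right=1, diff=2 [FAIL (|-1-1|=2 > 1)], height=2
  node 35: h_left=-1, h_right=2, diff=3 [FAIL (|-1-2|=3 > 1)], height=3
  node 30: h_left=-1, h_right=3, diff=4 [FAIL (|-1-3|=4 > 1)], height=4
  node 22: h_left=-1, h_right=4, diff=5 [FAIL (|-1-4|=5 > 1)], height=5
  node 15: h_left=-1, h_right=5, diff=6 [FAIL (|-1-5|=6 > 1)], height=6
  node 13: h_left=-1, h_right=6, diff=7 [FAIL (|-1-6|=7 > 1)], height=7
  node 10: h_left=-1, h_right=7, diff=8 [FAIL (|-1-7|=8 > 1)], height=8
Node 37 violates the condition: |-1 - 1| = 2 > 1.
Result: Not balanced


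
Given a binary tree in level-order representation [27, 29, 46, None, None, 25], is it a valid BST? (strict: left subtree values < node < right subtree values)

Level-order array: [27, 29, 46, None, None, 25]
Validate using subtree bounds (lo, hi): at each node, require lo < value < hi,
then recurse left with hi=value and right with lo=value.
Preorder trace (stopping at first violation):
  at node 27 with bounds (-inf, +inf): OK
  at node 29 with bounds (-inf, 27): VIOLATION
Node 29 violates its bound: not (-inf < 29 < 27).
Result: Not a valid BST


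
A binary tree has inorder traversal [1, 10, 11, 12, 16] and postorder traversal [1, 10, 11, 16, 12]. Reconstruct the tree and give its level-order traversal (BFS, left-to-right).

Inorder:   [1, 10, 11, 12, 16]
Postorder: [1, 10, 11, 16, 12]
Algorithm: postorder visits root last, so walk postorder right-to-left;
each value is the root of the current inorder slice — split it at that
value, recurse on the right subtree first, then the left.
Recursive splits:
  root=12; inorder splits into left=[1, 10, 11], right=[16]
  root=16; inorder splits into left=[], right=[]
  root=11; inorder splits into left=[1, 10], right=[]
  root=10; inorder splits into left=[1], right=[]
  root=1; inorder splits into left=[], right=[]
Reconstructed level-order: [12, 11, 16, 10, 1]


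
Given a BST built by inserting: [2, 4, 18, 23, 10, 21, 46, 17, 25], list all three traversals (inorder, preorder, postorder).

Tree insertion order: [2, 4, 18, 23, 10, 21, 46, 17, 25]
Tree (level-order array): [2, None, 4, None, 18, 10, 23, None, 17, 21, 46, None, None, None, None, 25]
Inorder (L, root, R): [2, 4, 10, 17, 18, 21, 23, 25, 46]
Preorder (root, L, R): [2, 4, 18, 10, 17, 23, 21, 46, 25]
Postorder (L, R, root): [17, 10, 21, 25, 46, 23, 18, 4, 2]


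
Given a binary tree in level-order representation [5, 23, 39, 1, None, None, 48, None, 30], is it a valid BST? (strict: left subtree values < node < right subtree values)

Level-order array: [5, 23, 39, 1, None, None, 48, None, 30]
Validate using subtree bounds (lo, hi): at each node, require lo < value < hi,
then recurse left with hi=value and right with lo=value.
Preorder trace (stopping at first violation):
  at node 5 with bounds (-inf, +inf): OK
  at node 23 with bounds (-inf, 5): VIOLATION
Node 23 violates its bound: not (-inf < 23 < 5).
Result: Not a valid BST


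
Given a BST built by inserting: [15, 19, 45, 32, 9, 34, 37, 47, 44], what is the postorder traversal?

Tree insertion order: [15, 19, 45, 32, 9, 34, 37, 47, 44]
Tree (level-order array): [15, 9, 19, None, None, None, 45, 32, 47, None, 34, None, None, None, 37, None, 44]
Postorder traversal: [9, 44, 37, 34, 32, 47, 45, 19, 15]


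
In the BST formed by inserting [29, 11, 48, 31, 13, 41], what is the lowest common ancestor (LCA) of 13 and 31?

Tree insertion order: [29, 11, 48, 31, 13, 41]
Tree (level-order array): [29, 11, 48, None, 13, 31, None, None, None, None, 41]
In a BST, the LCA of p=13, q=31 is the first node v on the
root-to-leaf path with p <= v <= q (go left if both < v, right if both > v).
Walk from root:
  at 29: 13 <= 29 <= 31, this is the LCA
LCA = 29


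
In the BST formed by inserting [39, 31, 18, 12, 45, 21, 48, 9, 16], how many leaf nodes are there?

Tree built from: [39, 31, 18, 12, 45, 21, 48, 9, 16]
Tree (level-order array): [39, 31, 45, 18, None, None, 48, 12, 21, None, None, 9, 16]
Rule: A leaf has 0 children.
Per-node child counts:
  node 39: 2 child(ren)
  node 31: 1 child(ren)
  node 18: 2 child(ren)
  node 12: 2 child(ren)
  node 9: 0 child(ren)
  node 16: 0 child(ren)
  node 21: 0 child(ren)
  node 45: 1 child(ren)
  node 48: 0 child(ren)
Matching nodes: [9, 16, 21, 48]
Count of leaf nodes: 4


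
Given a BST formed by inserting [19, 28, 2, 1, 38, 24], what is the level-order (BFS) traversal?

Tree insertion order: [19, 28, 2, 1, 38, 24]
Tree (level-order array): [19, 2, 28, 1, None, 24, 38]
BFS from the root, enqueuing left then right child of each popped node:
  queue [19] -> pop 19, enqueue [2, 28], visited so far: [19]
  queue [2, 28] -> pop 2, enqueue [1], visited so far: [19, 2]
  queue [28, 1] -> pop 28, enqueue [24, 38], visited so far: [19, 2, 28]
  queue [1, 24, 38] -> pop 1, enqueue [none], visited so far: [19, 2, 28, 1]
  queue [24, 38] -> pop 24, enqueue [none], visited so far: [19, 2, 28, 1, 24]
  queue [38] -> pop 38, enqueue [none], visited so far: [19, 2, 28, 1, 24, 38]
Result: [19, 2, 28, 1, 24, 38]


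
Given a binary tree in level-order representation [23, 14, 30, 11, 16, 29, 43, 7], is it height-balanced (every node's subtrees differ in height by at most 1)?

Tree (level-order array): [23, 14, 30, 11, 16, 29, 43, 7]
Definition: a tree is height-balanced if, at every node, |h(left) - h(right)| <= 1 (empty subtree has height -1).
Bottom-up per-node check:
  node 7: h_left=-1, h_right=-1, diff=0 [OK], height=0
  node 11: h_left=0, h_right=-1, diff=1 [OK], height=1
  node 16: h_left=-1, h_right=-1, diff=0 [OK], height=0
  node 14: h_left=1, h_right=0, diff=1 [OK], height=2
  node 29: h_left=-1, h_right=-1, diff=0 [OK], height=0
  node 43: h_left=-1, h_right=-1, diff=0 [OK], height=0
  node 30: h_left=0, h_right=0, diff=0 [OK], height=1
  node 23: h_left=2, h_right=1, diff=1 [OK], height=3
All nodes satisfy the balance condition.
Result: Balanced


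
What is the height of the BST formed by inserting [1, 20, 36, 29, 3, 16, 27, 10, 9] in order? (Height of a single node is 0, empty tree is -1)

Insertion order: [1, 20, 36, 29, 3, 16, 27, 10, 9]
Tree (level-order array): [1, None, 20, 3, 36, None, 16, 29, None, 10, None, 27, None, 9]
Compute height bottom-up (empty subtree = -1):
  height(9) = 1 + max(-1, -1) = 0
  height(10) = 1 + max(0, -1) = 1
  height(16) = 1 + max(1, -1) = 2
  height(3) = 1 + max(-1, 2) = 3
  height(27) = 1 + max(-1, -1) = 0
  height(29) = 1 + max(0, -1) = 1
  height(36) = 1 + max(1, -1) = 2
  height(20) = 1 + max(3, 2) = 4
  height(1) = 1 + max(-1, 4) = 5
Height = 5


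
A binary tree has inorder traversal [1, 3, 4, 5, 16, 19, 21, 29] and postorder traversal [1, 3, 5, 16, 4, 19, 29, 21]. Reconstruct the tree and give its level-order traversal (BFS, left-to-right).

Inorder:   [1, 3, 4, 5, 16, 19, 21, 29]
Postorder: [1, 3, 5, 16, 4, 19, 29, 21]
Algorithm: postorder visits root last, so walk postorder right-to-left;
each value is the root of the current inorder slice — split it at that
value, recurse on the right subtree first, then the left.
Recursive splits:
  root=21; inorder splits into left=[1, 3, 4, 5, 16, 19], right=[29]
  root=29; inorder splits into left=[], right=[]
  root=19; inorder splits into left=[1, 3, 4, 5, 16], right=[]
  root=4; inorder splits into left=[1, 3], right=[5, 16]
  root=16; inorder splits into left=[5], right=[]
  root=5; inorder splits into left=[], right=[]
  root=3; inorder splits into left=[1], right=[]
  root=1; inorder splits into left=[], right=[]
Reconstructed level-order: [21, 19, 29, 4, 3, 16, 1, 5]


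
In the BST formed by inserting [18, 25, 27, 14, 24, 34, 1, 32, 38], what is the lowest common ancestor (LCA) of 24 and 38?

Tree insertion order: [18, 25, 27, 14, 24, 34, 1, 32, 38]
Tree (level-order array): [18, 14, 25, 1, None, 24, 27, None, None, None, None, None, 34, 32, 38]
In a BST, the LCA of p=24, q=38 is the first node v on the
root-to-leaf path with p <= v <= q (go left if both < v, right if both > v).
Walk from root:
  at 18: both 24 and 38 > 18, go right
  at 25: 24 <= 25 <= 38, this is the LCA
LCA = 25


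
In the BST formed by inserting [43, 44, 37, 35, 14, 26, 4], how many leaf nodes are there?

Tree built from: [43, 44, 37, 35, 14, 26, 4]
Tree (level-order array): [43, 37, 44, 35, None, None, None, 14, None, 4, 26]
Rule: A leaf has 0 children.
Per-node child counts:
  node 43: 2 child(ren)
  node 37: 1 child(ren)
  node 35: 1 child(ren)
  node 14: 2 child(ren)
  node 4: 0 child(ren)
  node 26: 0 child(ren)
  node 44: 0 child(ren)
Matching nodes: [4, 26, 44]
Count of leaf nodes: 3


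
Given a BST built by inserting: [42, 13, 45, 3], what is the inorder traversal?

Tree insertion order: [42, 13, 45, 3]
Tree (level-order array): [42, 13, 45, 3]
Inorder traversal: [3, 13, 42, 45]


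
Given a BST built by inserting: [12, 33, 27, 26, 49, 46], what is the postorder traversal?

Tree insertion order: [12, 33, 27, 26, 49, 46]
Tree (level-order array): [12, None, 33, 27, 49, 26, None, 46]
Postorder traversal: [26, 27, 46, 49, 33, 12]


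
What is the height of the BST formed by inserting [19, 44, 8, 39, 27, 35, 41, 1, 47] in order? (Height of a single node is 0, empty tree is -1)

Insertion order: [19, 44, 8, 39, 27, 35, 41, 1, 47]
Tree (level-order array): [19, 8, 44, 1, None, 39, 47, None, None, 27, 41, None, None, None, 35]
Compute height bottom-up (empty subtree = -1):
  height(1) = 1 + max(-1, -1) = 0
  height(8) = 1 + max(0, -1) = 1
  height(35) = 1 + max(-1, -1) = 0
  height(27) = 1 + max(-1, 0) = 1
  height(41) = 1 + max(-1, -1) = 0
  height(39) = 1 + max(1, 0) = 2
  height(47) = 1 + max(-1, -1) = 0
  height(44) = 1 + max(2, 0) = 3
  height(19) = 1 + max(1, 3) = 4
Height = 4


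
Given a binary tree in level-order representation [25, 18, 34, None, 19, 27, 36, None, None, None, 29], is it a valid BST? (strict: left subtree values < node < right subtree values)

Level-order array: [25, 18, 34, None, 19, 27, 36, None, None, None, 29]
Validate using subtree bounds (lo, hi): at each node, require lo < value < hi,
then recurse left with hi=value and right with lo=value.
Preorder trace (stopping at first violation):
  at node 25 with bounds (-inf, +inf): OK
  at node 18 with bounds (-inf, 25): OK
  at node 19 with bounds (18, 25): OK
  at node 34 with bounds (25, +inf): OK
  at node 27 with bounds (25, 34): OK
  at node 29 with bounds (27, 34): OK
  at node 36 with bounds (34, +inf): OK
No violation found at any node.
Result: Valid BST


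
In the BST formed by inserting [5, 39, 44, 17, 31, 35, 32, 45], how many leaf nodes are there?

Tree built from: [5, 39, 44, 17, 31, 35, 32, 45]
Tree (level-order array): [5, None, 39, 17, 44, None, 31, None, 45, None, 35, None, None, 32]
Rule: A leaf has 0 children.
Per-node child counts:
  node 5: 1 child(ren)
  node 39: 2 child(ren)
  node 17: 1 child(ren)
  node 31: 1 child(ren)
  node 35: 1 child(ren)
  node 32: 0 child(ren)
  node 44: 1 child(ren)
  node 45: 0 child(ren)
Matching nodes: [32, 45]
Count of leaf nodes: 2


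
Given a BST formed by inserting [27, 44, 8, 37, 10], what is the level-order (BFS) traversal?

Tree insertion order: [27, 44, 8, 37, 10]
Tree (level-order array): [27, 8, 44, None, 10, 37]
BFS from the root, enqueuing left then right child of each popped node:
  queue [27] -> pop 27, enqueue [8, 44], visited so far: [27]
  queue [8, 44] -> pop 8, enqueue [10], visited so far: [27, 8]
  queue [44, 10] -> pop 44, enqueue [37], visited so far: [27, 8, 44]
  queue [10, 37] -> pop 10, enqueue [none], visited so far: [27, 8, 44, 10]
  queue [37] -> pop 37, enqueue [none], visited so far: [27, 8, 44, 10, 37]
Result: [27, 8, 44, 10, 37]


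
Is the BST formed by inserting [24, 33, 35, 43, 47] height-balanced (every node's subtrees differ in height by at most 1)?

Tree (level-order array): [24, None, 33, None, 35, None, 43, None, 47]
Definition: a tree is height-balanced if, at every node, |h(left) - h(right)| <= 1 (empty subtree has height -1).
Bottom-up per-node check:
  node 47: h_left=-1, h_right=-1, diff=0 [OK], height=0
  node 43: h_left=-1, h_right=0, diff=1 [OK], height=1
  node 35: h_left=-1, h_right=1, diff=2 [FAIL (|-1-1|=2 > 1)], height=2
  node 33: h_left=-1, h_right=2, diff=3 [FAIL (|-1-2|=3 > 1)], height=3
  node 24: h_left=-1, h_right=3, diff=4 [FAIL (|-1-3|=4 > 1)], height=4
Node 35 violates the condition: |-1 - 1| = 2 > 1.
Result: Not balanced


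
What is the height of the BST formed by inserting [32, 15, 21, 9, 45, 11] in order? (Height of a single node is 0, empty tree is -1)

Insertion order: [32, 15, 21, 9, 45, 11]
Tree (level-order array): [32, 15, 45, 9, 21, None, None, None, 11]
Compute height bottom-up (empty subtree = -1):
  height(11) = 1 + max(-1, -1) = 0
  height(9) = 1 + max(-1, 0) = 1
  height(21) = 1 + max(-1, -1) = 0
  height(15) = 1 + max(1, 0) = 2
  height(45) = 1 + max(-1, -1) = 0
  height(32) = 1 + max(2, 0) = 3
Height = 3


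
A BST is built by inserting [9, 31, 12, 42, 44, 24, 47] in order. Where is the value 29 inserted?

Starting tree (level order): [9, None, 31, 12, 42, None, 24, None, 44, None, None, None, 47]
Insertion path: 9 -> 31 -> 12 -> 24
Result: insert 29 as right child of 24
Final tree (level order): [9, None, 31, 12, 42, None, 24, None, 44, None, 29, None, 47]


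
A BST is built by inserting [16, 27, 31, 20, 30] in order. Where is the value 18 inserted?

Starting tree (level order): [16, None, 27, 20, 31, None, None, 30]
Insertion path: 16 -> 27 -> 20
Result: insert 18 as left child of 20
Final tree (level order): [16, None, 27, 20, 31, 18, None, 30]


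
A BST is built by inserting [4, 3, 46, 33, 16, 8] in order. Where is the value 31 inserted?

Starting tree (level order): [4, 3, 46, None, None, 33, None, 16, None, 8]
Insertion path: 4 -> 46 -> 33 -> 16
Result: insert 31 as right child of 16
Final tree (level order): [4, 3, 46, None, None, 33, None, 16, None, 8, 31]


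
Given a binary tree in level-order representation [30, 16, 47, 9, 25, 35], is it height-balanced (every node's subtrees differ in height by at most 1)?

Tree (level-order array): [30, 16, 47, 9, 25, 35]
Definition: a tree is height-balanced if, at every node, |h(left) - h(right)| <= 1 (empty subtree has height -1).
Bottom-up per-node check:
  node 9: h_left=-1, h_right=-1, diff=0 [OK], height=0
  node 25: h_left=-1, h_right=-1, diff=0 [OK], height=0
  node 16: h_left=0, h_right=0, diff=0 [OK], height=1
  node 35: h_left=-1, h_right=-1, diff=0 [OK], height=0
  node 47: h_left=0, h_right=-1, diff=1 [OK], height=1
  node 30: h_left=1, h_right=1, diff=0 [OK], height=2
All nodes satisfy the balance condition.
Result: Balanced


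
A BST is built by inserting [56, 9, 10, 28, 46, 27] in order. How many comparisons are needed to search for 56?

Search path for 56: 56
Found: True
Comparisons: 1


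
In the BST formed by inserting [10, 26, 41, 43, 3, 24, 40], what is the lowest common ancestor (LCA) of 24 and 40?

Tree insertion order: [10, 26, 41, 43, 3, 24, 40]
Tree (level-order array): [10, 3, 26, None, None, 24, 41, None, None, 40, 43]
In a BST, the LCA of p=24, q=40 is the first node v on the
root-to-leaf path with p <= v <= q (go left if both < v, right if both > v).
Walk from root:
  at 10: both 24 and 40 > 10, go right
  at 26: 24 <= 26 <= 40, this is the LCA
LCA = 26


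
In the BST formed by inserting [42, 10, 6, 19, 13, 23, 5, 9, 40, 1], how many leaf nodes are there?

Tree built from: [42, 10, 6, 19, 13, 23, 5, 9, 40, 1]
Tree (level-order array): [42, 10, None, 6, 19, 5, 9, 13, 23, 1, None, None, None, None, None, None, 40]
Rule: A leaf has 0 children.
Per-node child counts:
  node 42: 1 child(ren)
  node 10: 2 child(ren)
  node 6: 2 child(ren)
  node 5: 1 child(ren)
  node 1: 0 child(ren)
  node 9: 0 child(ren)
  node 19: 2 child(ren)
  node 13: 0 child(ren)
  node 23: 1 child(ren)
  node 40: 0 child(ren)
Matching nodes: [1, 9, 13, 40]
Count of leaf nodes: 4


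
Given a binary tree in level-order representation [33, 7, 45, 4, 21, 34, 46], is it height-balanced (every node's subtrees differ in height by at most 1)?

Tree (level-order array): [33, 7, 45, 4, 21, 34, 46]
Definition: a tree is height-balanced if, at every node, |h(left) - h(right)| <= 1 (empty subtree has height -1).
Bottom-up per-node check:
  node 4: h_left=-1, h_right=-1, diff=0 [OK], height=0
  node 21: h_left=-1, h_right=-1, diff=0 [OK], height=0
  node 7: h_left=0, h_right=0, diff=0 [OK], height=1
  node 34: h_left=-1, h_right=-1, diff=0 [OK], height=0
  node 46: h_left=-1, h_right=-1, diff=0 [OK], height=0
  node 45: h_left=0, h_right=0, diff=0 [OK], height=1
  node 33: h_left=1, h_right=1, diff=0 [OK], height=2
All nodes satisfy the balance condition.
Result: Balanced


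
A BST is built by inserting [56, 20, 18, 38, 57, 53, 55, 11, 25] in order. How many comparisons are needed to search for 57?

Search path for 57: 56 -> 57
Found: True
Comparisons: 2


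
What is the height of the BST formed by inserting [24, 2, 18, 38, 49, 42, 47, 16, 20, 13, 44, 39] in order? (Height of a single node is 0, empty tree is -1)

Insertion order: [24, 2, 18, 38, 49, 42, 47, 16, 20, 13, 44, 39]
Tree (level-order array): [24, 2, 38, None, 18, None, 49, 16, 20, 42, None, 13, None, None, None, 39, 47, None, None, None, None, 44]
Compute height bottom-up (empty subtree = -1):
  height(13) = 1 + max(-1, -1) = 0
  height(16) = 1 + max(0, -1) = 1
  height(20) = 1 + max(-1, -1) = 0
  height(18) = 1 + max(1, 0) = 2
  height(2) = 1 + max(-1, 2) = 3
  height(39) = 1 + max(-1, -1) = 0
  height(44) = 1 + max(-1, -1) = 0
  height(47) = 1 + max(0, -1) = 1
  height(42) = 1 + max(0, 1) = 2
  height(49) = 1 + max(2, -1) = 3
  height(38) = 1 + max(-1, 3) = 4
  height(24) = 1 + max(3, 4) = 5
Height = 5


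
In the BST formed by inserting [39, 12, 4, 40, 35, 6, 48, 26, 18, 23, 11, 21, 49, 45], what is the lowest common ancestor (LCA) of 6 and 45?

Tree insertion order: [39, 12, 4, 40, 35, 6, 48, 26, 18, 23, 11, 21, 49, 45]
Tree (level-order array): [39, 12, 40, 4, 35, None, 48, None, 6, 26, None, 45, 49, None, 11, 18, None, None, None, None, None, None, None, None, 23, 21]
In a BST, the LCA of p=6, q=45 is the first node v on the
root-to-leaf path with p <= v <= q (go left if both < v, right if both > v).
Walk from root:
  at 39: 6 <= 39 <= 45, this is the LCA
LCA = 39


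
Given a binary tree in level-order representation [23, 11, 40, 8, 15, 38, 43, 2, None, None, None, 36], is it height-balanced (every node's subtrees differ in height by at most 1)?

Tree (level-order array): [23, 11, 40, 8, 15, 38, 43, 2, None, None, None, 36]
Definition: a tree is height-balanced if, at every node, |h(left) - h(right)| <= 1 (empty subtree has height -1).
Bottom-up per-node check:
  node 2: h_left=-1, h_right=-1, diff=0 [OK], height=0
  node 8: h_left=0, h_right=-1, diff=1 [OK], height=1
  node 15: h_left=-1, h_right=-1, diff=0 [OK], height=0
  node 11: h_left=1, h_right=0, diff=1 [OK], height=2
  node 36: h_left=-1, h_right=-1, diff=0 [OK], height=0
  node 38: h_left=0, h_right=-1, diff=1 [OK], height=1
  node 43: h_left=-1, h_right=-1, diff=0 [OK], height=0
  node 40: h_left=1, h_right=0, diff=1 [OK], height=2
  node 23: h_left=2, h_right=2, diff=0 [OK], height=3
All nodes satisfy the balance condition.
Result: Balanced


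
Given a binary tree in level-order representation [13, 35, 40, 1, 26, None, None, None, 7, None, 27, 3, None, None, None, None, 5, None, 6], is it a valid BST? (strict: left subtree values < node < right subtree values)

Level-order array: [13, 35, 40, 1, 26, None, None, None, 7, None, 27, 3, None, None, None, None, 5, None, 6]
Validate using subtree bounds (lo, hi): at each node, require lo < value < hi,
then recurse left with hi=value and right with lo=value.
Preorder trace (stopping at first violation):
  at node 13 with bounds (-inf, +inf): OK
  at node 35 with bounds (-inf, 13): VIOLATION
Node 35 violates its bound: not (-inf < 35 < 13).
Result: Not a valid BST


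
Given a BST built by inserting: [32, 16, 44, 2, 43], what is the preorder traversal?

Tree insertion order: [32, 16, 44, 2, 43]
Tree (level-order array): [32, 16, 44, 2, None, 43]
Preorder traversal: [32, 16, 2, 44, 43]


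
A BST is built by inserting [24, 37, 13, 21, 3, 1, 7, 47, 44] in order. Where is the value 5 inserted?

Starting tree (level order): [24, 13, 37, 3, 21, None, 47, 1, 7, None, None, 44]
Insertion path: 24 -> 13 -> 3 -> 7
Result: insert 5 as left child of 7
Final tree (level order): [24, 13, 37, 3, 21, None, 47, 1, 7, None, None, 44, None, None, None, 5]


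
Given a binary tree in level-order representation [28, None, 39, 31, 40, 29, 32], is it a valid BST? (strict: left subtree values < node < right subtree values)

Level-order array: [28, None, 39, 31, 40, 29, 32]
Validate using subtree bounds (lo, hi): at each node, require lo < value < hi,
then recurse left with hi=value and right with lo=value.
Preorder trace (stopping at first violation):
  at node 28 with bounds (-inf, +inf): OK
  at node 39 with bounds (28, +inf): OK
  at node 31 with bounds (28, 39): OK
  at node 29 with bounds (28, 31): OK
  at node 32 with bounds (31, 39): OK
  at node 40 with bounds (39, +inf): OK
No violation found at any node.
Result: Valid BST


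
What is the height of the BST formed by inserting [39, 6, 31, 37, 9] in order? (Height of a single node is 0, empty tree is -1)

Insertion order: [39, 6, 31, 37, 9]
Tree (level-order array): [39, 6, None, None, 31, 9, 37]
Compute height bottom-up (empty subtree = -1):
  height(9) = 1 + max(-1, -1) = 0
  height(37) = 1 + max(-1, -1) = 0
  height(31) = 1 + max(0, 0) = 1
  height(6) = 1 + max(-1, 1) = 2
  height(39) = 1 + max(2, -1) = 3
Height = 3


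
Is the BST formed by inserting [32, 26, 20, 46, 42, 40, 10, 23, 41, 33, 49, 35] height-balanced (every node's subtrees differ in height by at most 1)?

Tree (level-order array): [32, 26, 46, 20, None, 42, 49, 10, 23, 40, None, None, None, None, None, None, None, 33, 41, None, 35]
Definition: a tree is height-balanced if, at every node, |h(left) - h(right)| <= 1 (empty subtree has height -1).
Bottom-up per-node check:
  node 10: h_left=-1, h_right=-1, diff=0 [OK], height=0
  node 23: h_left=-1, h_right=-1, diff=0 [OK], height=0
  node 20: h_left=0, h_right=0, diff=0 [OK], height=1
  node 26: h_left=1, h_right=-1, diff=2 [FAIL (|1--1|=2 > 1)], height=2
  node 35: h_left=-1, h_right=-1, diff=0 [OK], height=0
  node 33: h_left=-1, h_right=0, diff=1 [OK], height=1
  node 41: h_left=-1, h_right=-1, diff=0 [OK], height=0
  node 40: h_left=1, h_right=0, diff=1 [OK], height=2
  node 42: h_left=2, h_right=-1, diff=3 [FAIL (|2--1|=3 > 1)], height=3
  node 49: h_left=-1, h_right=-1, diff=0 [OK], height=0
  node 46: h_left=3, h_right=0, diff=3 [FAIL (|3-0|=3 > 1)], height=4
  node 32: h_left=2, h_right=4, diff=2 [FAIL (|2-4|=2 > 1)], height=5
Node 26 violates the condition: |1 - -1| = 2 > 1.
Result: Not balanced


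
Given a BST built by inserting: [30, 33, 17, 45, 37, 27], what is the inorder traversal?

Tree insertion order: [30, 33, 17, 45, 37, 27]
Tree (level-order array): [30, 17, 33, None, 27, None, 45, None, None, 37]
Inorder traversal: [17, 27, 30, 33, 37, 45]


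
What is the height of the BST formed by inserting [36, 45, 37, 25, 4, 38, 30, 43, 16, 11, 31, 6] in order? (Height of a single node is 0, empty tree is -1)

Insertion order: [36, 45, 37, 25, 4, 38, 30, 43, 16, 11, 31, 6]
Tree (level-order array): [36, 25, 45, 4, 30, 37, None, None, 16, None, 31, None, 38, 11, None, None, None, None, 43, 6]
Compute height bottom-up (empty subtree = -1):
  height(6) = 1 + max(-1, -1) = 0
  height(11) = 1 + max(0, -1) = 1
  height(16) = 1 + max(1, -1) = 2
  height(4) = 1 + max(-1, 2) = 3
  height(31) = 1 + max(-1, -1) = 0
  height(30) = 1 + max(-1, 0) = 1
  height(25) = 1 + max(3, 1) = 4
  height(43) = 1 + max(-1, -1) = 0
  height(38) = 1 + max(-1, 0) = 1
  height(37) = 1 + max(-1, 1) = 2
  height(45) = 1 + max(2, -1) = 3
  height(36) = 1 + max(4, 3) = 5
Height = 5


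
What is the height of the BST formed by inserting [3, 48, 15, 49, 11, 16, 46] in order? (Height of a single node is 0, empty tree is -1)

Insertion order: [3, 48, 15, 49, 11, 16, 46]
Tree (level-order array): [3, None, 48, 15, 49, 11, 16, None, None, None, None, None, 46]
Compute height bottom-up (empty subtree = -1):
  height(11) = 1 + max(-1, -1) = 0
  height(46) = 1 + max(-1, -1) = 0
  height(16) = 1 + max(-1, 0) = 1
  height(15) = 1 + max(0, 1) = 2
  height(49) = 1 + max(-1, -1) = 0
  height(48) = 1 + max(2, 0) = 3
  height(3) = 1 + max(-1, 3) = 4
Height = 4


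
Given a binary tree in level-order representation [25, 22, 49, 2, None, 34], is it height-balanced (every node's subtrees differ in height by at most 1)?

Tree (level-order array): [25, 22, 49, 2, None, 34]
Definition: a tree is height-balanced if, at every node, |h(left) - h(right)| <= 1 (empty subtree has height -1).
Bottom-up per-node check:
  node 2: h_left=-1, h_right=-1, diff=0 [OK], height=0
  node 22: h_left=0, h_right=-1, diff=1 [OK], height=1
  node 34: h_left=-1, h_right=-1, diff=0 [OK], height=0
  node 49: h_left=0, h_right=-1, diff=1 [OK], height=1
  node 25: h_left=1, h_right=1, diff=0 [OK], height=2
All nodes satisfy the balance condition.
Result: Balanced


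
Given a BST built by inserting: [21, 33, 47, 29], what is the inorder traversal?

Tree insertion order: [21, 33, 47, 29]
Tree (level-order array): [21, None, 33, 29, 47]
Inorder traversal: [21, 29, 33, 47]


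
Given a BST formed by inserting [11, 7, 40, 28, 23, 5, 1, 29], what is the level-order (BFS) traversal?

Tree insertion order: [11, 7, 40, 28, 23, 5, 1, 29]
Tree (level-order array): [11, 7, 40, 5, None, 28, None, 1, None, 23, 29]
BFS from the root, enqueuing left then right child of each popped node:
  queue [11] -> pop 11, enqueue [7, 40], visited so far: [11]
  queue [7, 40] -> pop 7, enqueue [5], visited so far: [11, 7]
  queue [40, 5] -> pop 40, enqueue [28], visited so far: [11, 7, 40]
  queue [5, 28] -> pop 5, enqueue [1], visited so far: [11, 7, 40, 5]
  queue [28, 1] -> pop 28, enqueue [23, 29], visited so far: [11, 7, 40, 5, 28]
  queue [1, 23, 29] -> pop 1, enqueue [none], visited so far: [11, 7, 40, 5, 28, 1]
  queue [23, 29] -> pop 23, enqueue [none], visited so far: [11, 7, 40, 5, 28, 1, 23]
  queue [29] -> pop 29, enqueue [none], visited so far: [11, 7, 40, 5, 28, 1, 23, 29]
Result: [11, 7, 40, 5, 28, 1, 23, 29]


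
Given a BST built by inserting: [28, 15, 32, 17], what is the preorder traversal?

Tree insertion order: [28, 15, 32, 17]
Tree (level-order array): [28, 15, 32, None, 17]
Preorder traversal: [28, 15, 17, 32]


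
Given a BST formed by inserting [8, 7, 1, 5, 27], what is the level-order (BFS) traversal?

Tree insertion order: [8, 7, 1, 5, 27]
Tree (level-order array): [8, 7, 27, 1, None, None, None, None, 5]
BFS from the root, enqueuing left then right child of each popped node:
  queue [8] -> pop 8, enqueue [7, 27], visited so far: [8]
  queue [7, 27] -> pop 7, enqueue [1], visited so far: [8, 7]
  queue [27, 1] -> pop 27, enqueue [none], visited so far: [8, 7, 27]
  queue [1] -> pop 1, enqueue [5], visited so far: [8, 7, 27, 1]
  queue [5] -> pop 5, enqueue [none], visited so far: [8, 7, 27, 1, 5]
Result: [8, 7, 27, 1, 5]


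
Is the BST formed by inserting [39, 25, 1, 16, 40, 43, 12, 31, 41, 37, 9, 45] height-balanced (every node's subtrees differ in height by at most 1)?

Tree (level-order array): [39, 25, 40, 1, 31, None, 43, None, 16, None, 37, 41, 45, 12, None, None, None, None, None, None, None, 9]
Definition: a tree is height-balanced if, at every node, |h(left) - h(right)| <= 1 (empty subtree has height -1).
Bottom-up per-node check:
  node 9: h_left=-1, h_right=-1, diff=0 [OK], height=0
  node 12: h_left=0, h_right=-1, diff=1 [OK], height=1
  node 16: h_left=1, h_right=-1, diff=2 [FAIL (|1--1|=2 > 1)], height=2
  node 1: h_left=-1, h_right=2, diff=3 [FAIL (|-1-2|=3 > 1)], height=3
  node 37: h_left=-1, h_right=-1, diff=0 [OK], height=0
  node 31: h_left=-1, h_right=0, diff=1 [OK], height=1
  node 25: h_left=3, h_right=1, diff=2 [FAIL (|3-1|=2 > 1)], height=4
  node 41: h_left=-1, h_right=-1, diff=0 [OK], height=0
  node 45: h_left=-1, h_right=-1, diff=0 [OK], height=0
  node 43: h_left=0, h_right=0, diff=0 [OK], height=1
  node 40: h_left=-1, h_right=1, diff=2 [FAIL (|-1-1|=2 > 1)], height=2
  node 39: h_left=4, h_right=2, diff=2 [FAIL (|4-2|=2 > 1)], height=5
Node 16 violates the condition: |1 - -1| = 2 > 1.
Result: Not balanced


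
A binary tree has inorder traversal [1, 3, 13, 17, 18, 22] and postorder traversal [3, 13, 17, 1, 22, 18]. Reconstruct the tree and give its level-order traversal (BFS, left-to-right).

Inorder:   [1, 3, 13, 17, 18, 22]
Postorder: [3, 13, 17, 1, 22, 18]
Algorithm: postorder visits root last, so walk postorder right-to-left;
each value is the root of the current inorder slice — split it at that
value, recurse on the right subtree first, then the left.
Recursive splits:
  root=18; inorder splits into left=[1, 3, 13, 17], right=[22]
  root=22; inorder splits into left=[], right=[]
  root=1; inorder splits into left=[], right=[3, 13, 17]
  root=17; inorder splits into left=[3, 13], right=[]
  root=13; inorder splits into left=[3], right=[]
  root=3; inorder splits into left=[], right=[]
Reconstructed level-order: [18, 1, 22, 17, 13, 3]


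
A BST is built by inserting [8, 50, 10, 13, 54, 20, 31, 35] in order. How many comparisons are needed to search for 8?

Search path for 8: 8
Found: True
Comparisons: 1


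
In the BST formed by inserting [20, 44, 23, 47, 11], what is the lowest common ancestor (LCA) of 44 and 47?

Tree insertion order: [20, 44, 23, 47, 11]
Tree (level-order array): [20, 11, 44, None, None, 23, 47]
In a BST, the LCA of p=44, q=47 is the first node v on the
root-to-leaf path with p <= v <= q (go left if both < v, right if both > v).
Walk from root:
  at 20: both 44 and 47 > 20, go right
  at 44: 44 <= 44 <= 47, this is the LCA
LCA = 44


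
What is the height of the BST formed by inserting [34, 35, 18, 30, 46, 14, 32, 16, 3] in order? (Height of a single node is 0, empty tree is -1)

Insertion order: [34, 35, 18, 30, 46, 14, 32, 16, 3]
Tree (level-order array): [34, 18, 35, 14, 30, None, 46, 3, 16, None, 32]
Compute height bottom-up (empty subtree = -1):
  height(3) = 1 + max(-1, -1) = 0
  height(16) = 1 + max(-1, -1) = 0
  height(14) = 1 + max(0, 0) = 1
  height(32) = 1 + max(-1, -1) = 0
  height(30) = 1 + max(-1, 0) = 1
  height(18) = 1 + max(1, 1) = 2
  height(46) = 1 + max(-1, -1) = 0
  height(35) = 1 + max(-1, 0) = 1
  height(34) = 1 + max(2, 1) = 3
Height = 3


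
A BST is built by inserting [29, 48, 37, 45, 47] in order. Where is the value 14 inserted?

Starting tree (level order): [29, None, 48, 37, None, None, 45, None, 47]
Insertion path: 29
Result: insert 14 as left child of 29
Final tree (level order): [29, 14, 48, None, None, 37, None, None, 45, None, 47]


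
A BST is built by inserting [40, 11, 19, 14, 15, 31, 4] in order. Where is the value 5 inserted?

Starting tree (level order): [40, 11, None, 4, 19, None, None, 14, 31, None, 15]
Insertion path: 40 -> 11 -> 4
Result: insert 5 as right child of 4
Final tree (level order): [40, 11, None, 4, 19, None, 5, 14, 31, None, None, None, 15]


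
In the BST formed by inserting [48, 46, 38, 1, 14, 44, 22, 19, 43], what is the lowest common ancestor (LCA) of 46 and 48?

Tree insertion order: [48, 46, 38, 1, 14, 44, 22, 19, 43]
Tree (level-order array): [48, 46, None, 38, None, 1, 44, None, 14, 43, None, None, 22, None, None, 19]
In a BST, the LCA of p=46, q=48 is the first node v on the
root-to-leaf path with p <= v <= q (go left if both < v, right if both > v).
Walk from root:
  at 48: 46 <= 48 <= 48, this is the LCA
LCA = 48


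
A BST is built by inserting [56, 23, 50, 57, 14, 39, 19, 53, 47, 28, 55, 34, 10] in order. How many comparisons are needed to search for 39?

Search path for 39: 56 -> 23 -> 50 -> 39
Found: True
Comparisons: 4


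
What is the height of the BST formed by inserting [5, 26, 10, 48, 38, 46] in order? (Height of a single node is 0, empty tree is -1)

Insertion order: [5, 26, 10, 48, 38, 46]
Tree (level-order array): [5, None, 26, 10, 48, None, None, 38, None, None, 46]
Compute height bottom-up (empty subtree = -1):
  height(10) = 1 + max(-1, -1) = 0
  height(46) = 1 + max(-1, -1) = 0
  height(38) = 1 + max(-1, 0) = 1
  height(48) = 1 + max(1, -1) = 2
  height(26) = 1 + max(0, 2) = 3
  height(5) = 1 + max(-1, 3) = 4
Height = 4


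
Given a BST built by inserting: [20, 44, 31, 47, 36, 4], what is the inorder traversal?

Tree insertion order: [20, 44, 31, 47, 36, 4]
Tree (level-order array): [20, 4, 44, None, None, 31, 47, None, 36]
Inorder traversal: [4, 20, 31, 36, 44, 47]


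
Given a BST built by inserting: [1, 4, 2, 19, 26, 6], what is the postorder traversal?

Tree insertion order: [1, 4, 2, 19, 26, 6]
Tree (level-order array): [1, None, 4, 2, 19, None, None, 6, 26]
Postorder traversal: [2, 6, 26, 19, 4, 1]


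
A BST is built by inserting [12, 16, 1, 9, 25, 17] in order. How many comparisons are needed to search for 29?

Search path for 29: 12 -> 16 -> 25
Found: False
Comparisons: 3


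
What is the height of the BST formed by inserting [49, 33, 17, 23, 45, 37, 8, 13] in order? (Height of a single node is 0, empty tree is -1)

Insertion order: [49, 33, 17, 23, 45, 37, 8, 13]
Tree (level-order array): [49, 33, None, 17, 45, 8, 23, 37, None, None, 13]
Compute height bottom-up (empty subtree = -1):
  height(13) = 1 + max(-1, -1) = 0
  height(8) = 1 + max(-1, 0) = 1
  height(23) = 1 + max(-1, -1) = 0
  height(17) = 1 + max(1, 0) = 2
  height(37) = 1 + max(-1, -1) = 0
  height(45) = 1 + max(0, -1) = 1
  height(33) = 1 + max(2, 1) = 3
  height(49) = 1 + max(3, -1) = 4
Height = 4


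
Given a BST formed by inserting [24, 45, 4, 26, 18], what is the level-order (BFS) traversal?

Tree insertion order: [24, 45, 4, 26, 18]
Tree (level-order array): [24, 4, 45, None, 18, 26]
BFS from the root, enqueuing left then right child of each popped node:
  queue [24] -> pop 24, enqueue [4, 45], visited so far: [24]
  queue [4, 45] -> pop 4, enqueue [18], visited so far: [24, 4]
  queue [45, 18] -> pop 45, enqueue [26], visited so far: [24, 4, 45]
  queue [18, 26] -> pop 18, enqueue [none], visited so far: [24, 4, 45, 18]
  queue [26] -> pop 26, enqueue [none], visited so far: [24, 4, 45, 18, 26]
Result: [24, 4, 45, 18, 26]


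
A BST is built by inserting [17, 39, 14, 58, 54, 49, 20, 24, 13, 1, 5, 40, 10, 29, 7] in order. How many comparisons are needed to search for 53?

Search path for 53: 17 -> 39 -> 58 -> 54 -> 49
Found: False
Comparisons: 5


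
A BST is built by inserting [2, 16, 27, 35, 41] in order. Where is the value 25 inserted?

Starting tree (level order): [2, None, 16, None, 27, None, 35, None, 41]
Insertion path: 2 -> 16 -> 27
Result: insert 25 as left child of 27
Final tree (level order): [2, None, 16, None, 27, 25, 35, None, None, None, 41]


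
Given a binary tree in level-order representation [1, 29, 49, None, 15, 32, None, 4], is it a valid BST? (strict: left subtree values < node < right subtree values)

Level-order array: [1, 29, 49, None, 15, 32, None, 4]
Validate using subtree bounds (lo, hi): at each node, require lo < value < hi,
then recurse left with hi=value and right with lo=value.
Preorder trace (stopping at first violation):
  at node 1 with bounds (-inf, +inf): OK
  at node 29 with bounds (-inf, 1): VIOLATION
Node 29 violates its bound: not (-inf < 29 < 1).
Result: Not a valid BST


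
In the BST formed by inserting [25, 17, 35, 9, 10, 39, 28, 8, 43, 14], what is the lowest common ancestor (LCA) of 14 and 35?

Tree insertion order: [25, 17, 35, 9, 10, 39, 28, 8, 43, 14]
Tree (level-order array): [25, 17, 35, 9, None, 28, 39, 8, 10, None, None, None, 43, None, None, None, 14]
In a BST, the LCA of p=14, q=35 is the first node v on the
root-to-leaf path with p <= v <= q (go left if both < v, right if both > v).
Walk from root:
  at 25: 14 <= 25 <= 35, this is the LCA
LCA = 25


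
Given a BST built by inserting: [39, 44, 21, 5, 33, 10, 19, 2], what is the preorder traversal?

Tree insertion order: [39, 44, 21, 5, 33, 10, 19, 2]
Tree (level-order array): [39, 21, 44, 5, 33, None, None, 2, 10, None, None, None, None, None, 19]
Preorder traversal: [39, 21, 5, 2, 10, 19, 33, 44]


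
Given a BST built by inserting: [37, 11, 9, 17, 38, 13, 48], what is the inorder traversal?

Tree insertion order: [37, 11, 9, 17, 38, 13, 48]
Tree (level-order array): [37, 11, 38, 9, 17, None, 48, None, None, 13]
Inorder traversal: [9, 11, 13, 17, 37, 38, 48]


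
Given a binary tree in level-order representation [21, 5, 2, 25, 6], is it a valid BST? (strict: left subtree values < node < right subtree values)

Level-order array: [21, 5, 2, 25, 6]
Validate using subtree bounds (lo, hi): at each node, require lo < value < hi,
then recurse left with hi=value and right with lo=value.
Preorder trace (stopping at first violation):
  at node 21 with bounds (-inf, +inf): OK
  at node 5 with bounds (-inf, 21): OK
  at node 25 with bounds (-inf, 5): VIOLATION
Node 25 violates its bound: not (-inf < 25 < 5).
Result: Not a valid BST
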